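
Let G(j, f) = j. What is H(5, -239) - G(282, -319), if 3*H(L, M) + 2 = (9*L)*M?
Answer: -11603/3 ≈ -3867.7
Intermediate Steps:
H(L, M) = -⅔ + 3*L*M (H(L, M) = -⅔ + ((9*L)*M)/3 = -⅔ + (9*L*M)/3 = -⅔ + 3*L*M)
H(5, -239) - G(282, -319) = (-⅔ + 3*5*(-239)) - 1*282 = (-⅔ - 3585) - 282 = -10757/3 - 282 = -11603/3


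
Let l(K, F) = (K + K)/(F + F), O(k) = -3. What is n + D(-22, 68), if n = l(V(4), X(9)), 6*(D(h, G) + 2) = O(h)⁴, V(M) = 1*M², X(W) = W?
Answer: 239/18 ≈ 13.278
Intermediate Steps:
V(M) = M²
D(h, G) = 23/2 (D(h, G) = -2 + (⅙)*(-3)⁴ = -2 + (⅙)*81 = -2 + 27/2 = 23/2)
l(K, F) = K/F (l(K, F) = (2*K)/((2*F)) = (2*K)*(1/(2*F)) = K/F)
n = 16/9 (n = 4²/9 = 16*(⅑) = 16/9 ≈ 1.7778)
n + D(-22, 68) = 16/9 + 23/2 = 239/18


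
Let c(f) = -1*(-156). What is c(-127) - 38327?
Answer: -38171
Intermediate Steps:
c(f) = 156
c(-127) - 38327 = 156 - 38327 = -38171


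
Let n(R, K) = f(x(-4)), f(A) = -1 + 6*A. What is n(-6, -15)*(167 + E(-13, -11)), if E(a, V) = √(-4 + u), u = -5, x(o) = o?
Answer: -4175 - 75*I ≈ -4175.0 - 75.0*I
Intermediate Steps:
n(R, K) = -25 (n(R, K) = -1 + 6*(-4) = -1 - 24 = -25)
E(a, V) = 3*I (E(a, V) = √(-4 - 5) = √(-9) = 3*I)
n(-6, -15)*(167 + E(-13, -11)) = -25*(167 + 3*I) = -4175 - 75*I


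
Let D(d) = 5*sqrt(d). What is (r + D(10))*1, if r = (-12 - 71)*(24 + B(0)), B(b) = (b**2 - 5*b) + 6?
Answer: -2490 + 5*sqrt(10) ≈ -2474.2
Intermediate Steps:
B(b) = 6 + b**2 - 5*b
r = -2490 (r = (-12 - 71)*(24 + (6 + 0**2 - 5*0)) = -83*(24 + (6 + 0 + 0)) = -83*(24 + 6) = -83*30 = -2490)
(r + D(10))*1 = (-2490 + 5*sqrt(10))*1 = -2490 + 5*sqrt(10)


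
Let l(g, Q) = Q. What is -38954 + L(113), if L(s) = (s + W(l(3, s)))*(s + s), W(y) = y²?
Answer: 2872378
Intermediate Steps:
L(s) = 2*s*(s + s²) (L(s) = (s + s²)*(s + s) = (s + s²)*(2*s) = 2*s*(s + s²))
-38954 + L(113) = -38954 + 2*113²*(1 + 113) = -38954 + 2*12769*114 = -38954 + 2911332 = 2872378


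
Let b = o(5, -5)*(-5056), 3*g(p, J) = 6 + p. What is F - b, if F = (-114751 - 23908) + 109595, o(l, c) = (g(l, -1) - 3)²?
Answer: -241352/9 ≈ -26817.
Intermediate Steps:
g(p, J) = 2 + p/3 (g(p, J) = (6 + p)/3 = 2 + p/3)
o(l, c) = (-1 + l/3)² (o(l, c) = ((2 + l/3) - 3)² = (-1 + l/3)²)
b = -20224/9 (b = ((-3 + 5)²/9)*(-5056) = ((⅑)*2²)*(-5056) = ((⅑)*4)*(-5056) = (4/9)*(-5056) = -20224/9 ≈ -2247.1)
F = -29064 (F = -138659 + 109595 = -29064)
F - b = -29064 - 1*(-20224/9) = -29064 + 20224/9 = -241352/9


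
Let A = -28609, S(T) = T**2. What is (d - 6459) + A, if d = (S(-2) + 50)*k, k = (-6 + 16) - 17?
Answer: -35446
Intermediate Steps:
k = -7 (k = 10 - 17 = -7)
d = -378 (d = ((-2)**2 + 50)*(-7) = (4 + 50)*(-7) = 54*(-7) = -378)
(d - 6459) + A = (-378 - 6459) - 28609 = -6837 - 28609 = -35446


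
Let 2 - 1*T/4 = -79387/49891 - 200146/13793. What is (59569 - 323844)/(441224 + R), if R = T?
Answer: -181859932936825/303676606161524 ≈ -0.59886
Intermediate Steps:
T = 49827048412/688146563 (T = 8 - 4*(-79387/49891 - 200146/13793) = 8 - 4*(-11080468977/688146563) = 8 + 44321875908/688146563 = 49827048412/688146563 ≈ 72.408)
R = 49827048412/688146563 ≈ 72.408
(59569 - 323844)/(441224 + R) = (59569 - 323844)/(441224 + 49827048412/688146563) = -264275/303676606161524/688146563 = -264275*688146563/303676606161524 = -181859932936825/303676606161524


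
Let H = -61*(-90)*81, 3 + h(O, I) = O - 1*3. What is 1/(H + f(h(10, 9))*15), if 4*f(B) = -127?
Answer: 4/1776855 ≈ 2.2512e-6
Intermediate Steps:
h(O, I) = -6 + O (h(O, I) = -3 + (O - 1*3) = -3 + (O - 3) = -3 + (-3 + O) = -6 + O)
f(B) = -127/4 (f(B) = (1/4)*(-127) = -127/4)
H = 444690 (H = 5490*81 = 444690)
1/(H + f(h(10, 9))*15) = 1/(444690 - 127/4*15) = 1/(444690 - 1905/4) = 1/(1776855/4) = 4/1776855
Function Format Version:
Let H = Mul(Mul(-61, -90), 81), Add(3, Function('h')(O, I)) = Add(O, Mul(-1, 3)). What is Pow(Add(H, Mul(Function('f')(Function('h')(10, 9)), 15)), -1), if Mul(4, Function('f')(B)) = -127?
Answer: Rational(4, 1776855) ≈ 2.2512e-6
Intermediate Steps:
Function('h')(O, I) = Add(-6, O) (Function('h')(O, I) = Add(-3, Add(O, Mul(-1, 3))) = Add(-3, Add(O, -3)) = Add(-3, Add(-3, O)) = Add(-6, O))
Function('f')(B) = Rational(-127, 4) (Function('f')(B) = Mul(Rational(1, 4), -127) = Rational(-127, 4))
H = 444690 (H = Mul(5490, 81) = 444690)
Pow(Add(H, Mul(Function('f')(Function('h')(10, 9)), 15)), -1) = Pow(Add(444690, Mul(Rational(-127, 4), 15)), -1) = Pow(Add(444690, Rational(-1905, 4)), -1) = Pow(Rational(1776855, 4), -1) = Rational(4, 1776855)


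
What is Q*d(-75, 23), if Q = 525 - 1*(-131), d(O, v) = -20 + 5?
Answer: -9840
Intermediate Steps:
d(O, v) = -15
Q = 656 (Q = 525 + 131 = 656)
Q*d(-75, 23) = 656*(-15) = -9840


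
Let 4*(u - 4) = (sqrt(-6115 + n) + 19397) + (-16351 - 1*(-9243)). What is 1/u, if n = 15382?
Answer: 24610/75701879 - 2*sqrt(9267)/75701879 ≈ 0.00032255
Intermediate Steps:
u = 12305/4 + sqrt(9267)/4 (u = 4 + ((sqrt(-6115 + 15382) + 19397) + (-16351 - 1*(-9243)))/4 = 4 + ((sqrt(9267) + 19397) + (-16351 + 9243))/4 = 4 + ((19397 + sqrt(9267)) - 7108)/4 = 4 + (12289 + sqrt(9267))/4 = 4 + (12289/4 + sqrt(9267)/4) = 12305/4 + sqrt(9267)/4 ≈ 3100.3)
1/u = 1/(12305/4 + sqrt(9267)/4)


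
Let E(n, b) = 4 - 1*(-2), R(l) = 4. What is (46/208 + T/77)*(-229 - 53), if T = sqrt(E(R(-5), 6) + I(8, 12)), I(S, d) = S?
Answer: -3243/52 - 282*sqrt(14)/77 ≈ -76.069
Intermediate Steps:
E(n, b) = 6 (E(n, b) = 4 + 2 = 6)
T = sqrt(14) (T = sqrt(6 + 8) = sqrt(14) ≈ 3.7417)
(46/208 + T/77)*(-229 - 53) = (46/208 + sqrt(14)/77)*(-229 - 53) = (46*(1/208) + sqrt(14)*(1/77))*(-282) = (23/104 + sqrt(14)/77)*(-282) = -3243/52 - 282*sqrt(14)/77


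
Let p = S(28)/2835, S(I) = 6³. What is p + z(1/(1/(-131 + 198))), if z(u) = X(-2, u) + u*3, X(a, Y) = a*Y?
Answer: 7043/105 ≈ 67.076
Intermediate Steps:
S(I) = 216
X(a, Y) = Y*a
z(u) = u (z(u) = u*(-2) + u*3 = -2*u + 3*u = u)
p = 8/105 (p = 216/2835 = 216*(1/2835) = 8/105 ≈ 0.076190)
p + z(1/(1/(-131 + 198))) = 8/105 + 1/(1/(-131 + 198)) = 8/105 + 1/(1/67) = 8/105 + 67 = 7043/105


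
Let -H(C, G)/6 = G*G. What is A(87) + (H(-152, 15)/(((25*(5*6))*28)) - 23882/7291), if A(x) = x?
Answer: 85395281/1020740 ≈ 83.660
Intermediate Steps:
H(C, G) = -6*G² (H(C, G) = -6*G*G = -6*G²)
A(87) + (H(-152, 15)/(((25*(5*6))*28)) - 23882/7291) = 87 + ((-6*15²)/(((25*(5*6))*28)) - 23882/7291) = 87 + ((-6*225)/(((25*30)*28)) - 23882*1/7291) = 87 + (-1350/(750*28) - 23882/7291) = 87 + (-1350/21000 - 23882/7291) = 87 + (-1350*1/21000 - 23882/7291) = 87 + (-9/140 - 23882/7291) = 87 - 3409099/1020740 = 85395281/1020740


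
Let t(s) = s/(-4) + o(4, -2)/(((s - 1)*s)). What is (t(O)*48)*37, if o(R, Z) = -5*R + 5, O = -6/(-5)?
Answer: -557664/5 ≈ -1.1153e+5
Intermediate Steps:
O = 6/5 (O = -6*(-⅕) = 6/5 ≈ 1.2000)
o(R, Z) = 5 - 5*R
t(s) = -s/4 - 15/(s*(-1 + s)) (t(s) = s/(-4) + (5 - 5*4)/(((s - 1)*s)) = s*(-¼) + (5 - 20)/(((-1 + s)*s)) = -s/4 - 15*1/(s*(-1 + s)) = -s/4 - 15/(s*(-1 + s)))
(t(O)*48)*37 = (((-60 + (6/5)² - (6/5)³)/(4*(6/5)*(-1 + 6/5)))*48)*37 = (((¼)*(⅚)*(-60 + 36/25 - 1*216/125)/(⅕))*48)*37 = (((¼)*(⅚)*5*(-60 + 36/25 - 216/125))*48)*37 = (((¼)*(⅚)*5*(-7536/125))*48)*37 = -314/5*48*37 = -15072/5*37 = -557664/5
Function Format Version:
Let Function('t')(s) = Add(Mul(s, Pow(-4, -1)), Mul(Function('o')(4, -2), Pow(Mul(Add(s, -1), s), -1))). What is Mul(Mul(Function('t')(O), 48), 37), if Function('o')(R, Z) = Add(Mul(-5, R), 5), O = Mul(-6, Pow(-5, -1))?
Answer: Rational(-557664, 5) ≈ -1.1153e+5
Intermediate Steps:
O = Rational(6, 5) (O = Mul(-6, Rational(-1, 5)) = Rational(6, 5) ≈ 1.2000)
Function('o')(R, Z) = Add(5, Mul(-5, R))
Function('t')(s) = Add(Mul(Rational(-1, 4), s), Mul(-15, Pow(s, -1), Pow(Add(-1, s), -1))) (Function('t')(s) = Add(Mul(s, Pow(-4, -1)), Mul(Add(5, Mul(-5, 4)), Pow(Mul(Add(s, -1), s), -1))) = Add(Mul(s, Rational(-1, 4)), Mul(Add(5, -20), Pow(Mul(Add(-1, s), s), -1))) = Add(Mul(Rational(-1, 4), s), Mul(-15, Pow(Mul(s, Add(-1, s)), -1))) = Add(Mul(Rational(-1, 4), s), Mul(-15, Mul(Pow(s, -1), Pow(Add(-1, s), -1)))) = Add(Mul(Rational(-1, 4), s), Mul(-15, Pow(s, -1), Pow(Add(-1, s), -1))))
Mul(Mul(Function('t')(O), 48), 37) = Mul(Mul(Mul(Rational(1, 4), Pow(Rational(6, 5), -1), Pow(Add(-1, Rational(6, 5)), -1), Add(-60, Pow(Rational(6, 5), 2), Mul(-1, Pow(Rational(6, 5), 3)))), 48), 37) = Mul(Mul(Mul(Rational(1, 4), Rational(5, 6), Pow(Rational(1, 5), -1), Add(-60, Rational(36, 25), Mul(-1, Rational(216, 125)))), 48), 37) = Mul(Mul(Mul(Rational(1, 4), Rational(5, 6), 5, Add(-60, Rational(36, 25), Rational(-216, 125))), 48), 37) = Mul(Mul(Mul(Rational(1, 4), Rational(5, 6), 5, Rational(-7536, 125)), 48), 37) = Mul(Mul(Rational(-314, 5), 48), 37) = Mul(Rational(-15072, 5), 37) = Rational(-557664, 5)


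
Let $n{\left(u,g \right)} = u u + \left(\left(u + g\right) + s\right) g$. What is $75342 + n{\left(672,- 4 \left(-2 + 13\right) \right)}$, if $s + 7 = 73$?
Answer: $496390$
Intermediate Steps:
$s = 66$ ($s = -7 + 73 = 66$)
$n{\left(u,g \right)} = u^{2} + g \left(66 + g + u\right)$ ($n{\left(u,g \right)} = u u + \left(\left(u + g\right) + 66\right) g = u^{2} + \left(\left(g + u\right) + 66\right) g = u^{2} + \left(66 + g + u\right) g = u^{2} + g \left(66 + g + u\right)$)
$75342 + n{\left(672,- 4 \left(-2 + 13\right) \right)} = 75342 + \left(\left(- 4 \left(-2 + 13\right)\right)^{2} + 672^{2} + 66 \left(- 4 \left(-2 + 13\right)\right) + - 4 \left(-2 + 13\right) 672\right) = 75342 + \left(\left(\left(-4\right) 11\right)^{2} + 451584 + 66 \left(\left(-4\right) 11\right) + \left(-4\right) 11 \cdot 672\right) = 75342 + \left(\left(-44\right)^{2} + 451584 + 66 \left(-44\right) - 29568\right) = 75342 + \left(1936 + 451584 - 2904 - 29568\right) = 75342 + 421048 = 496390$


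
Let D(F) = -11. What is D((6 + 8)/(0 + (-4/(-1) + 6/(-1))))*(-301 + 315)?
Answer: -154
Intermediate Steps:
D((6 + 8)/(0 + (-4/(-1) + 6/(-1))))*(-301 + 315) = -11*(-301 + 315) = -11*14 = -154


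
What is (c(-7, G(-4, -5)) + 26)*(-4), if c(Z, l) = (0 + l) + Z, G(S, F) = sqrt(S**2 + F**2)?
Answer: -76 - 4*sqrt(41) ≈ -101.61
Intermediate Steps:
G(S, F) = sqrt(F**2 + S**2)
c(Z, l) = Z + l (c(Z, l) = l + Z = Z + l)
(c(-7, G(-4, -5)) + 26)*(-4) = ((-7 + sqrt((-5)**2 + (-4)**2)) + 26)*(-4) = ((-7 + sqrt(25 + 16)) + 26)*(-4) = ((-7 + sqrt(41)) + 26)*(-4) = (19 + sqrt(41))*(-4) = -76 - 4*sqrt(41)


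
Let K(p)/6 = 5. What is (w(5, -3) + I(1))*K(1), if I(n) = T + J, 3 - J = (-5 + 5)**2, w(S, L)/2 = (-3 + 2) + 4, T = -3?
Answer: 180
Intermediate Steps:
K(p) = 30 (K(p) = 6*5 = 30)
w(S, L) = 6 (w(S, L) = 2*((-3 + 2) + 4) = 2*(-1 + 4) = 2*3 = 6)
J = 3 (J = 3 - (-5 + 5)**2 = 3 - 1*0**2 = 3 - 1*0 = 3 + 0 = 3)
I(n) = 0 (I(n) = -3 + 3 = 0)
(w(5, -3) + I(1))*K(1) = (6 + 0)*30 = 6*30 = 180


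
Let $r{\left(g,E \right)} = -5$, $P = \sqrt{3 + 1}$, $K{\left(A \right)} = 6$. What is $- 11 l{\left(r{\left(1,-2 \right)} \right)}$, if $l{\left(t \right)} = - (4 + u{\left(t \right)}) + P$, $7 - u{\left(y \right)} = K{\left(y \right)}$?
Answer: $33$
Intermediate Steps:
$u{\left(y \right)} = 1$ ($u{\left(y \right)} = 7 - 6 = 1$)
$P = 2$ ($P = \sqrt{4} = 2$)
$l{\left(t \right)} = -3$ ($l{\left(t \right)} = - (4 + 1) + 2 = \left(-1\right) 5 + 2 = -5 + 2 = -3$)
$- 11 l{\left(r{\left(1,-2 \right)} \right)} = \left(-11\right) \left(-3\right) = 33$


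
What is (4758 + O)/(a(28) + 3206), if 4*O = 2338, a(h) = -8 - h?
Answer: 2137/1268 ≈ 1.6853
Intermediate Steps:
O = 1169/2 (O = (¼)*2338 = 1169/2 ≈ 584.50)
(4758 + O)/(a(28) + 3206) = (4758 + 1169/2)/((-8 - 1*28) + 3206) = 10685/(2*((-8 - 28) + 3206)) = 10685/(2*(-36 + 3206)) = (10685/2)/3170 = (10685/2)*(1/3170) = 2137/1268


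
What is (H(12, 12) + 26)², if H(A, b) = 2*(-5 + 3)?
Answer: 484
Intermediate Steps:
H(A, b) = -4 (H(A, b) = 2*(-2) = -4)
(H(12, 12) + 26)² = (-4 + 26)² = 22² = 484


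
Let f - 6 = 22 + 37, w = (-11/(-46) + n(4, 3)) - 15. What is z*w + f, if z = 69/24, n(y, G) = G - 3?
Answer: 361/16 ≈ 22.563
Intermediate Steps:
n(y, G) = -3 + G
w = -679/46 (w = (-11/(-46) + (-3 + 3)) - 15 = (-11*(-1/46) + 0) - 15 = (11/46 + 0) - 15 = 11/46 - 15 = -679/46 ≈ -14.761)
f = 65 (f = 6 + (22 + 37) = 6 + 59 = 65)
z = 23/8 (z = 69*(1/24) = 23/8 ≈ 2.8750)
z*w + f = (23/8)*(-679/46) + 65 = -679/16 + 65 = 361/16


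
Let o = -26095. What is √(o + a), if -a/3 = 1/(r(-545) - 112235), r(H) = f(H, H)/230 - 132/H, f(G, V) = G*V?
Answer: 5*I*√897193173550673462981/927116551 ≈ 161.54*I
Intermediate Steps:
r(H) = -132/H + H²/230 (r(H) = (H*H)/230 - 132/H = H²*(1/230) - 132/H = H²/230 - 132/H = -132/H + H²/230)
a = 25070/927116551 (a = -3/((1/230)*(-30360 + (-545)³)/(-545) - 112235) = -3/((1/230)*(-1/545)*(-30360 - 161878625) - 112235) = -3/((1/230)*(-1/545)*(-161908985) - 112235) = -3/(32381797/25070 - 112235) = -3/(-2781349653/25070) = -3*(-25070/2781349653) = 25070/927116551 ≈ 2.7041e-5)
√(o + a) = √(-26095 + 25070/927116551) = √(-24193106373275/927116551) = 5*I*√897193173550673462981/927116551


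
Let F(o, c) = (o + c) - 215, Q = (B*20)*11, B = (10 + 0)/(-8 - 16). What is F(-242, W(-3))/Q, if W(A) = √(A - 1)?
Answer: 1371/275 - 6*I/275 ≈ 4.9855 - 0.021818*I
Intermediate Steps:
B = -5/12 (B = 10/(-24) = 10*(-1/24) = -5/12 ≈ -0.41667)
W(A) = √(-1 + A)
Q = -275/3 (Q = -5/12*20*11 = -25/3*11 = -275/3 ≈ -91.667)
F(o, c) = -215 + c + o (F(o, c) = (c + o) - 215 = -215 + c + o)
F(-242, W(-3))/Q = (-215 + √(-1 - 3) - 242)/(-275/3) = (-215 + √(-4) - 242)*(-3/275) = (-215 + 2*I - 242)*(-3/275) = (-457 + 2*I)*(-3/275) = 1371/275 - 6*I/275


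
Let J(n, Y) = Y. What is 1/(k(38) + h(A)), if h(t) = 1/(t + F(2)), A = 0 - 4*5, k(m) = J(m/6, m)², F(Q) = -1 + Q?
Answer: 19/27435 ≈ 0.00069255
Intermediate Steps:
k(m) = m²
A = -20 (A = 0 - 20 = -20)
h(t) = 1/(1 + t) (h(t) = 1/(t + (-1 + 2)) = 1/(t + 1) = 1/(1 + t))
1/(k(38) + h(A)) = 1/(38² + 1/(1 - 20)) = 1/(1444 + 1/(-19)) = 1/(1444 - 1/19) = 1/(27435/19) = 19/27435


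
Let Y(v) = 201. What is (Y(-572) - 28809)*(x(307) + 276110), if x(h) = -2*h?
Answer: -7881389568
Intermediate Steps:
(Y(-572) - 28809)*(x(307) + 276110) = (201 - 28809)*(-2*307 + 276110) = -28608*(-614 + 276110) = -28608*275496 = -7881389568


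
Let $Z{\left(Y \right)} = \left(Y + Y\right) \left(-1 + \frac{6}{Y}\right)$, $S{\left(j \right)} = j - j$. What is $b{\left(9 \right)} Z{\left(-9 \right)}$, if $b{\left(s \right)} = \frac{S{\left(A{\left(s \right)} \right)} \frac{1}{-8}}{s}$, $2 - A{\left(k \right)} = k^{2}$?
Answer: $0$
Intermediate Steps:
$A{\left(k \right)} = 2 - k^{2}$
$S{\left(j \right)} = 0$
$Z{\left(Y \right)} = 2 Y \left(-1 + \frac{6}{Y}\right)$
$b{\left(s \right)} = 0$ ($b{\left(s \right)} = \frac{0 \frac{1}{-8}}{s} = \frac{0 \left(- \frac{1}{8}\right)}{s} = \frac{0}{s} = 0$)
$b{\left(9 \right)} Z{\left(-9 \right)} = 0 \left(12 - -18\right) = 0 \left(12 + 18\right) = 0 \cdot 30 = 0$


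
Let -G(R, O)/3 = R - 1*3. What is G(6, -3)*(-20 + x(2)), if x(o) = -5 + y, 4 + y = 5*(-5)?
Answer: 486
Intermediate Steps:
y = -29 (y = -4 + 5*(-5) = -4 - 25 = -29)
G(R, O) = 9 - 3*R (G(R, O) = -3*(R - 1*3) = -3*(R - 3) = -3*(-3 + R) = 9 - 3*R)
x(o) = -34 (x(o) = -5 - 29 = -34)
G(6, -3)*(-20 + x(2)) = (9 - 3*6)*(-20 - 34) = (9 - 18)*(-54) = -9*(-54) = 486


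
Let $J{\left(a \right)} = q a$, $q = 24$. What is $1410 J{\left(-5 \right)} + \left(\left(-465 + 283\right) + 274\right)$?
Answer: $-169108$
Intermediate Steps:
$J{\left(a \right)} = 24 a$
$1410 J{\left(-5 \right)} + \left(\left(-465 + 283\right) + 274\right) = 1410 \cdot 24 \left(-5\right) + \left(\left(-465 + 283\right) + 274\right) = 1410 \left(-120\right) + \left(-182 + 274\right) = -169200 + 92 = -169108$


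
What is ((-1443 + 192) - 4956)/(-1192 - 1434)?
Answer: 6207/2626 ≈ 2.3637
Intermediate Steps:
((-1443 + 192) - 4956)/(-1192 - 1434) = (-1251 - 4956)/(-2626) = -6207*(-1/2626) = 6207/2626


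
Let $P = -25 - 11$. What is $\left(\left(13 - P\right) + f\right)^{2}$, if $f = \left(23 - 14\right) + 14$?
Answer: $5184$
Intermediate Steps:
$P = -36$ ($P = -25 - 11 = -36$)
$f = 23$ ($f = 9 + 14 = 23$)
$\left(\left(13 - P\right) + f\right)^{2} = \left(\left(13 - -36\right) + 23\right)^{2} = \left(\left(13 + 36\right) + 23\right)^{2} = \left(49 + 23\right)^{2} = 72^{2} = 5184$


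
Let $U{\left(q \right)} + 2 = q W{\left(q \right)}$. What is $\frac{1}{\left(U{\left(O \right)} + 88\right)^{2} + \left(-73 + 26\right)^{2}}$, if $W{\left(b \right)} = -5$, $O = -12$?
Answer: $\frac{1}{23525} \approx 4.2508 \cdot 10^{-5}$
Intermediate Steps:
$U{\left(q \right)} = -2 - 5 q$ ($U{\left(q \right)} = -2 + q \left(-5\right) = -2 - 5 q$)
$\frac{1}{\left(U{\left(O \right)} + 88\right)^{2} + \left(-73 + 26\right)^{2}} = \frac{1}{\left(\left(-2 - -60\right) + 88\right)^{2} + \left(-73 + 26\right)^{2}} = \frac{1}{\left(\left(-2 + 60\right) + 88\right)^{2} + \left(-47\right)^{2}} = \frac{1}{\left(58 + 88\right)^{2} + 2209} = \frac{1}{146^{2} + 2209} = \frac{1}{21316 + 2209} = \frac{1}{23525}$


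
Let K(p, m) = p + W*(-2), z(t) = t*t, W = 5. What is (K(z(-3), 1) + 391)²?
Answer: 152100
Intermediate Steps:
z(t) = t²
K(p, m) = -10 + p (K(p, m) = p + 5*(-2) = p - 10 = -10 + p)
(K(z(-3), 1) + 391)² = ((-10 + (-3)²) + 391)² = ((-10 + 9) + 391)² = (-1 + 391)² = 390² = 152100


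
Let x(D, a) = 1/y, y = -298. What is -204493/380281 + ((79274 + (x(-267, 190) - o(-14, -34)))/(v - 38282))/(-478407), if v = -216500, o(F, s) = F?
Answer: -225084978847781581/418574935982175764 ≈ -0.53774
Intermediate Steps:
x(D, a) = -1/298 (x(D, a) = 1/(-298) = -1/298)
-204493/380281 + ((79274 + (x(-267, 190) - o(-14, -34)))/(v - 38282))/(-478407) = -204493/380281 + ((79274 + (-1/298 - 1*(-14)))/(-216500 - 38282))/(-478407) = -204493*1/380281 + ((79274 + (-1/298 + 14))/(-254782))*(-1/478407) = -204493/380281 + ((79274 + 4171/298)*(-1/254782))*(-1/478407) = -204493/380281 + ((23627823/298)*(-1/254782))*(-1/478407) = -204493/380281 - 23627823/75925036*(-1/478407) = -204493/380281 + 7875941/12107689565884 = -225084978847781581/418574935982175764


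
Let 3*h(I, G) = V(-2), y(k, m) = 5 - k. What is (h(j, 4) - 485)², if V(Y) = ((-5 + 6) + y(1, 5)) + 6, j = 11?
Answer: 2085136/9 ≈ 2.3168e+5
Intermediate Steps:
V(Y) = 11 (V(Y) = ((-5 + 6) + (5 - 1*1)) + 6 = (1 + (5 - 1)) + 6 = (1 + 4) + 6 = 5 + 6 = 11)
h(I, G) = 11/3 (h(I, G) = (⅓)*11 = 11/3)
(h(j, 4) - 485)² = (11/3 - 485)² = (-1444/3)² = 2085136/9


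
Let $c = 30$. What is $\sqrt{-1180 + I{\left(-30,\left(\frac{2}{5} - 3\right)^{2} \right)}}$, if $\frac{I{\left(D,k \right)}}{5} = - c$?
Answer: $i \sqrt{1330} \approx 36.469 i$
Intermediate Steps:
$I{\left(D,k \right)} = -150$ ($I{\left(D,k \right)} = 5 \left(\left(-1\right) 30\right) = 5 \left(-30\right) = -150$)
$\sqrt{-1180 + I{\left(-30,\left(\frac{2}{5} - 3\right)^{2} \right)}} = \sqrt{-1180 - 150} = \sqrt{-1330} = i \sqrt{1330}$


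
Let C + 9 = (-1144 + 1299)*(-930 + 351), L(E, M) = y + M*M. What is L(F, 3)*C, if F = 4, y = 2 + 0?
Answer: -987294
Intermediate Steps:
y = 2
L(E, M) = 2 + M² (L(E, M) = 2 + M*M = 2 + M²)
C = -89754 (C = -9 + (-1144 + 1299)*(-930 + 351) = -9 + 155*(-579) = -9 - 89745 = -89754)
L(F, 3)*C = (2 + 3²)*(-89754) = (2 + 9)*(-89754) = 11*(-89754) = -987294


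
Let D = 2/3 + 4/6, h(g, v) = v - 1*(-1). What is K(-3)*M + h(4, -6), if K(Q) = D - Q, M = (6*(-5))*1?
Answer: -135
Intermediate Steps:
h(g, v) = 1 + v (h(g, v) = v + 1 = 1 + v)
M = -30 (M = -30*1 = -30)
D = 4/3 (D = 2*(⅓) + 4*(⅙) = ⅔ + ⅔ = 4/3 ≈ 1.3333)
K(Q) = 4/3 - Q
K(-3)*M + h(4, -6) = (4/3 - 1*(-3))*(-30) + (1 - 6) = (4/3 + 3)*(-30) - 5 = (13/3)*(-30) - 5 = -130 - 5 = -135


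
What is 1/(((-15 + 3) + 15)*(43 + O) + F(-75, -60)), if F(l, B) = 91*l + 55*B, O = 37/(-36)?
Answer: -12/119989 ≈ -0.00010001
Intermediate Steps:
O = -37/36 (O = 37*(-1/36) = -37/36 ≈ -1.0278)
F(l, B) = 55*B + 91*l
1/(((-15 + 3) + 15)*(43 + O) + F(-75, -60)) = 1/(((-15 + 3) + 15)*(43 - 37/36) + (55*(-60) + 91*(-75))) = 1/((-12 + 15)*(1511/36) + (-3300 - 6825)) = 1/(3*(1511/36) - 10125) = 1/(1511/12 - 10125) = 1/(-119989/12) = -12/119989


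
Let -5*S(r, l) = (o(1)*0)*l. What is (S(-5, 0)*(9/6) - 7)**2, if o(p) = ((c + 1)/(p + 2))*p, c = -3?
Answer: 49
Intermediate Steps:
o(p) = -2*p/(2 + p) (o(p) = ((-3 + 1)/(p + 2))*p = (-2/(2 + p))*p = -2*p/(2 + p))
S(r, l) = 0 (S(r, l) = --2*1/(2 + 1)*0*l/5 = --2*1/3*0*l/5 = --2*1*1/3*0*l/5 = -(-2/3*0)*l/5 = -0*l = -1/5*0 = 0)
(S(-5, 0)*(9/6) - 7)**2 = (0*(9/6) - 7)**2 = (0*(9*(1/6)) - 7)**2 = (0*(3/2) - 7)**2 = (0 - 7)**2 = (-7)**2 = 49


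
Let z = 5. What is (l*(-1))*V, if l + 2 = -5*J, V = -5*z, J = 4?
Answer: -550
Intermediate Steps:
V = -25 (V = -5*5 = -25)
l = -22 (l = -2 - 5*4 = -2 - 20 = -22)
(l*(-1))*V = -22*(-1)*(-25) = 22*(-25) = -550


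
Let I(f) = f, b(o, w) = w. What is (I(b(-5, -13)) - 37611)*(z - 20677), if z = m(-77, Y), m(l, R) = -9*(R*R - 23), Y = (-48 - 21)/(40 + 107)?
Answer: 1849341163144/2401 ≈ 7.7024e+8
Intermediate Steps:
Y = -23/49 (Y = -69/147 = -69*1/147 = -23/49 ≈ -0.46939)
m(l, R) = 207 - 9*R² (m(l, R) = -9*(R² - 23) = -9*(-23 + R²) = 207 - 9*R²)
z = 492246/2401 (z = 207 - 9*(-23/49)² = 207 - 9*529/2401 = 207 - 4761/2401 = 492246/2401 ≈ 205.02)
(I(b(-5, -13)) - 37611)*(z - 20677) = (-13 - 37611)*(492246/2401 - 20677) = -37624*(-49153231/2401) = 1849341163144/2401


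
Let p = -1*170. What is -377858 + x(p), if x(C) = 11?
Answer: -377847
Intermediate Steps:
p = -170
-377858 + x(p) = -377858 + 11 = -377847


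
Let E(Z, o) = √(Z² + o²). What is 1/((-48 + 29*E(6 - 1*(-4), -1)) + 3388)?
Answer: 3340/11070659 - 29*√101/11070659 ≈ 0.00027537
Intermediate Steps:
1/((-48 + 29*E(6 - 1*(-4), -1)) + 3388) = 1/((-48 + 29*√((6 - 1*(-4))² + (-1)²)) + 3388) = 1/((-48 + 29*√((6 + 4)² + 1)) + 3388) = 1/((-48 + 29*√(10² + 1)) + 3388) = 1/((-48 + 29*√(100 + 1)) + 3388) = 1/((-48 + 29*√101) + 3388) = 1/(3340 + 29*√101)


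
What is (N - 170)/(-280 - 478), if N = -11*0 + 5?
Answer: 165/758 ≈ 0.21768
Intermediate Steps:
N = 5 (N = 0 + 5 = 5)
(N - 170)/(-280 - 478) = (5 - 170)/(-280 - 478) = -165/(-758) = -165*(-1/758) = 165/758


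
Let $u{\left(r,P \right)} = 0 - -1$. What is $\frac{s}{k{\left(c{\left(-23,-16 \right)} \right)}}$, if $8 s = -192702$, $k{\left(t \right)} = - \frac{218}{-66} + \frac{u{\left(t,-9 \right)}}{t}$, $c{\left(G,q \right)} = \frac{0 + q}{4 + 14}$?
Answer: $- \frac{6359166}{575} \approx -11059.0$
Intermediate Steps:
$u{\left(r,P \right)} = 1$ ($u{\left(r,P \right)} = 0 + 1 = 1$)
$c{\left(G,q \right)} = \frac{q}{18}$
$k{\left(t \right)} = \frac{109}{33} + \frac{1}{t}$ ($k{\left(t \right)} = - \frac{218}{-66} + 1 \frac{1}{t} = \left(-218\right) \left(- \frac{1}{66}\right) + \frac{1}{t} = \frac{109}{33} + \frac{1}{t}$)
$s = - \frac{96351}{4}$ ($s = \frac{1}{8} \left(-192702\right) = - \frac{96351}{4} \approx -24088.0$)
$\frac{s}{k{\left(c{\left(-23,-16 \right)} \right)}} = - \frac{96351}{4 \left(\frac{109}{33} + \frac{1}{\frac{1}{18} \left(-16\right)}\right)} = - \frac{96351}{4 \left(\frac{109}{33} + \frac{1}{- \frac{8}{9}}\right)} = - \frac{96351}{4 \left(\frac{109}{33} - \frac{9}{8}\right)} = - \frac{96351}{4 \cdot \frac{575}{264}} = \left(- \frac{96351}{4}\right) \frac{264}{575} = - \frac{6359166}{575}$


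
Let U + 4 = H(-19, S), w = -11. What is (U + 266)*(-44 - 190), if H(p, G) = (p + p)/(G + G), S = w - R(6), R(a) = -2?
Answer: -61802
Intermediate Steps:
S = -9 (S = -11 - 1*(-2) = -11 + 2 = -9)
H(p, G) = p/G (H(p, G) = (2*p)/((2*G)) = (2*p)*(1/(2*G)) = p/G)
U = -17/9 (U = -4 - 19/(-9) = -4 - 19*(-⅑) = -4 + 19/9 = -17/9 ≈ -1.8889)
(U + 266)*(-44 - 190) = (-17/9 + 266)*(-44 - 190) = (2377/9)*(-234) = -61802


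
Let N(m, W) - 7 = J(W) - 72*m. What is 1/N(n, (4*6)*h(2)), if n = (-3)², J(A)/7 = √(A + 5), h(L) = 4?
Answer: -641/405932 - 7*√101/405932 ≈ -0.0017524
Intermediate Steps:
J(A) = 7*√(5 + A) (J(A) = 7*√(A + 5) = 7*√(5 + A))
n = 9
N(m, W) = 7 - 72*m + 7*√(5 + W) (N(m, W) = 7 + (7*√(5 + W) - 72*m) = 7 + (-72*m + 7*√(5 + W)) = 7 - 72*m + 7*√(5 + W))
1/N(n, (4*6)*h(2)) = 1/(7 - 72*9 + 7*√(5 + (4*6)*4)) = 1/(7 - 648 + 7*√(5 + 24*4)) = 1/(7 - 648 + 7*√(5 + 96)) = 1/(7 - 648 + 7*√101) = 1/(-641 + 7*√101)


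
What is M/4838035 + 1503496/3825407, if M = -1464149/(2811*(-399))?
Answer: 8158406156172635683/20757755652620284305 ≈ 0.39303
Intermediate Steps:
M = 1464149/1121589 (M = -1464149/(-1121589) = -1464149*(-1/1121589) = 1464149/1121589 ≈ 1.3054)
M/4838035 + 1503496/3825407 = (1464149/1121589)/4838035 + 1503496/3825407 = (1464149/1121589)*(1/4838035) + 1503496*(1/3825407) = 1464149/5426286837615 + 1503496/3825407 = 8158406156172635683/20757755652620284305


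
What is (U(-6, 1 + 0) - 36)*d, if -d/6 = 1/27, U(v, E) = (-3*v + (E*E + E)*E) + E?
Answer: 10/3 ≈ 3.3333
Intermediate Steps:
U(v, E) = E - 3*v + E*(E + E²) (U(v, E) = (-3*v + (E² + E)*E) + E = (-3*v + (E + E²)*E) + E = (-3*v + E*(E + E²)) + E = E - 3*v + E*(E + E²))
d = -2/9 (d = -6/27 = -6*1/27 = -2/9 ≈ -0.22222)
(U(-6, 1 + 0) - 36)*d = (((1 + 0) + (1 + 0)² + (1 + 0)³ - 3*(-6)) - 36)*(-2/9) = ((1 + 1² + 1³ + 18) - 36)*(-2/9) = ((1 + 1 + 1 + 18) - 36)*(-2/9) = (21 - 36)*(-2/9) = -15*(-2/9) = 10/3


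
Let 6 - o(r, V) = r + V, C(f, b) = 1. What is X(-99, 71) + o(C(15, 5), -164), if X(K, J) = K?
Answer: 70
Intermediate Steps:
o(r, V) = 6 - V - r (o(r, V) = 6 - (r + V) = 6 - (V + r) = 6 + (-V - r) = 6 - V - r)
X(-99, 71) + o(C(15, 5), -164) = -99 + (6 - 1*(-164) - 1*1) = -99 + (6 + 164 - 1) = -99 + 169 = 70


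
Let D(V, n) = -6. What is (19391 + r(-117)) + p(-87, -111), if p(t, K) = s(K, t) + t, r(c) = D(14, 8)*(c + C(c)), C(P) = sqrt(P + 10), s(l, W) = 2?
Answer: 20008 - 6*I*sqrt(107) ≈ 20008.0 - 62.064*I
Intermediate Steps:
C(P) = sqrt(10 + P)
r(c) = -6*c - 6*sqrt(10 + c) (r(c) = -6*(c + sqrt(10 + c)) = -6*c - 6*sqrt(10 + c))
p(t, K) = 2 + t
(19391 + r(-117)) + p(-87, -111) = (19391 + (-6*(-117) - 6*sqrt(10 - 117))) + (2 - 87) = (19391 + (702 - 6*I*sqrt(107))) - 85 = (20093 - 6*I*sqrt(107)) - 85 = 20008 - 6*I*sqrt(107)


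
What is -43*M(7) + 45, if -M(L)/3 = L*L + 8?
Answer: 7398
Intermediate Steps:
M(L) = -24 - 3*L**2 (M(L) = -3*(L*L + 8) = -3*(L**2 + 8) = -3*(8 + L**2) = -24 - 3*L**2)
-43*M(7) + 45 = -43*(-24 - 3*7**2) + 45 = -43*(-24 - 3*49) + 45 = -43*(-24 - 147) + 45 = -43*(-171) + 45 = 7353 + 45 = 7398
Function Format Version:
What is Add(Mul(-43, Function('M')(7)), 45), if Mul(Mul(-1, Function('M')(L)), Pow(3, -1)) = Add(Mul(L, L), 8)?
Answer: 7398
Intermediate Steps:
Function('M')(L) = Add(-24, Mul(-3, Pow(L, 2))) (Function('M')(L) = Mul(-3, Add(Mul(L, L), 8)) = Mul(-3, Add(Pow(L, 2), 8)) = Mul(-3, Add(8, Pow(L, 2))) = Add(-24, Mul(-3, Pow(L, 2))))
Add(Mul(-43, Function('M')(7)), 45) = Add(Mul(-43, Add(-24, Mul(-3, Pow(7, 2)))), 45) = Add(Mul(-43, Add(-24, Mul(-3, 49))), 45) = Add(Mul(-43, Add(-24, -147)), 45) = Add(Mul(-43, -171), 45) = Add(7353, 45) = 7398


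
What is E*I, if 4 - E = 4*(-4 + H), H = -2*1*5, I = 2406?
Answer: 144360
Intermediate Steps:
H = -10 (H = -2*5 = -10)
E = 60 (E = 4 - 4*(-4 - 10) = 4 - 4*(-14) = 4 - 1*(-56) = 4 + 56 = 60)
E*I = 60*2406 = 144360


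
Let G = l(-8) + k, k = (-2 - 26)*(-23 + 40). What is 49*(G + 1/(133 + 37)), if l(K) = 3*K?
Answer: -4164951/170 ≈ -24500.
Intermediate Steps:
k = -476 (k = -28*17 = -476)
G = -500 (G = 3*(-8) - 476 = -24 - 476 = -500)
49*(G + 1/(133 + 37)) = 49*(-500 + 1/(133 + 37)) = 49*(-500 + 1/170) = 49*(-84999/170) = -4164951/170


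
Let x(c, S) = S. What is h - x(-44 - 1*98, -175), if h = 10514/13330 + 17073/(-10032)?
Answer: 3880006893/22287760 ≈ 174.09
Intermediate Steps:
h = -20351107/22287760 (h = 10514*(1/13330) + 17073*(-1/10032) = 5257/6665 - 5691/3344 = -20351107/22287760 ≈ -0.91311)
h - x(-44 - 1*98, -175) = -20351107/22287760 - 1*(-175) = -20351107/22287760 + 175 = 3880006893/22287760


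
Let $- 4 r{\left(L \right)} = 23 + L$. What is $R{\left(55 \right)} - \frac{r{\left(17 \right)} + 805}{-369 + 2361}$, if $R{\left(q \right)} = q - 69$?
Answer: $- \frac{9561}{664} \approx -14.399$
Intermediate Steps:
$r{\left(L \right)} = - \frac{23}{4} - \frac{L}{4}$ ($r{\left(L \right)} = - \frac{23 + L}{4} = - \frac{23}{4} - \frac{L}{4}$)
$R{\left(q \right)} = -69 + q$
$R{\left(55 \right)} - \frac{r{\left(17 \right)} + 805}{-369 + 2361} = \left(-69 + 55\right) - \frac{\left(- \frac{23}{4} - \frac{17}{4}\right) + 805}{-369 + 2361} = -14 - \frac{\left(- \frac{23}{4} - \frac{17}{4}\right) + 805}{1992} = -14 - \left(-10 + 805\right) \frac{1}{1992} = -14 - 795 \cdot \frac{1}{1992} = -14 - \frac{265}{664} = - \frac{9561}{664}$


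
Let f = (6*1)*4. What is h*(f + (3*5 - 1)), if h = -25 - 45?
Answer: -2660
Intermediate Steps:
h = -70
f = 24 (f = 6*4 = 24)
h*(f + (3*5 - 1)) = -70*(24 + (3*5 - 1)) = -70*(24 + (15 - 1)) = -70*(24 + 14) = -70*38 = -2660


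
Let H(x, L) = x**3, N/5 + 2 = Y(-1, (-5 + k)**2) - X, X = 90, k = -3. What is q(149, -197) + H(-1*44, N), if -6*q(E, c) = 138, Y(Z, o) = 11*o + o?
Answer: -85207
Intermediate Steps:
Y(Z, o) = 12*o
N = 3380 (N = -10 + 5*(12*(-5 - 3)**2 - 1*90) = -10 + 5*(12*(-8)**2 - 90) = -10 + 5*(12*64 - 90) = -10 + 5*(768 - 90) = -10 + 5*678 = -10 + 3390 = 3380)
q(E, c) = -23 (q(E, c) = -1/6*138 = -23)
q(149, -197) + H(-1*44, N) = -23 + (-1*44)**3 = -23 + (-44)**3 = -23 - 85184 = -85207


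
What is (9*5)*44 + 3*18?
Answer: 2034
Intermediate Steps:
(9*5)*44 + 3*18 = 45*44 + 54 = 1980 + 54 = 2034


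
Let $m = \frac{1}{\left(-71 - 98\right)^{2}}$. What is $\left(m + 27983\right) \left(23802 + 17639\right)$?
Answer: $\frac{33120578130624}{28561} \approx 1.1596 \cdot 10^{9}$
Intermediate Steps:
$m = \frac{1}{28561}$ ($m = \frac{1}{\left(-169\right)^{2}} = \frac{1}{28561} \approx 3.5013 \cdot 10^{-5}$)
$\left(m + 27983\right) \left(23802 + 17639\right) = \left(\frac{1}{28561} + 27983\right) \left(23802 + 17639\right) = \frac{799222464}{28561} \cdot 41441 = \frac{33120578130624}{28561}$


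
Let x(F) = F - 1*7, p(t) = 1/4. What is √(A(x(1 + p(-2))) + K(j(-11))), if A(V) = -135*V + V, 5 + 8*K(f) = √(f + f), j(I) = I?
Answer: √(12318 + 2*I*√22)/4 ≈ 27.747 + 0.010565*I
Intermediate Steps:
p(t) = ¼
x(F) = -7 + F (x(F) = F - 7 = -7 + F)
K(f) = -5/8 + √2*√f/8 (K(f) = -5/8 + √(f + f)/8 = -5/8 + √(2*f)/8 = -5/8 + (√2*√f)/8 = -5/8 + √2*√f/8)
A(V) = -134*V
√(A(x(1 + p(-2))) + K(j(-11))) = √(-134*(-7 + (1 + ¼)) + (-5/8 + √2*√(-11)/8)) = √(-134*(-7 + 5/4) + (-5/8 + √2*(I*√11)/8)) = √(-134*(-23/4) + (-5/8 + I*√22/8)) = √(1541/2 + (-5/8 + I*√22/8)) = √(6159/8 + I*√22/8)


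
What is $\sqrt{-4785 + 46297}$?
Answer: $2 \sqrt{10378} \approx 203.74$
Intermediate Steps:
$\sqrt{-4785 + 46297} = \sqrt{41512} = 2 \sqrt{10378}$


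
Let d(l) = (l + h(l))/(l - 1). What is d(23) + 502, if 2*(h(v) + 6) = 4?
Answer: 11063/22 ≈ 502.86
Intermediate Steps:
h(v) = -4 (h(v) = -6 + (½)*4 = -6 + 2 = -4)
d(l) = (-4 + l)/(-1 + l) (d(l) = (l - 4)/(l - 1) = (-4 + l)/(-1 + l))
d(23) + 502 = (-4 + 23)/(-1 + 23) + 502 = 19/22 + 502 = 11063/22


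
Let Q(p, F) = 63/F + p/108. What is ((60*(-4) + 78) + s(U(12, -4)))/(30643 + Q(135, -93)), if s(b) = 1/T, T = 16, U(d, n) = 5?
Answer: -80321/15199212 ≈ -0.0052845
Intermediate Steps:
s(b) = 1/16
Q(p, F) = 63/F + p/108 (Q(p, F) = 63/F + p*(1/108) = 63/F + p/108)
((60*(-4) + 78) + s(U(12, -4)))/(30643 + Q(135, -93)) = ((60*(-4) + 78) + 1/16)/(30643 + (63/(-93) + (1/108)*135)) = ((-240 + 78) + 1/16)/(30643 + (63*(-1/93) + 5/4)) = (-162 + 1/16)/(30643 + (-21/31 + 5/4)) = -2591/(16*(30643 + 71/124)) = -2591/(16*3799803/124) = -2591/16*124/3799803 = -80321/15199212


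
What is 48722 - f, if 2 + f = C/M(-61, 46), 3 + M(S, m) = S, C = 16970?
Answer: 1567653/32 ≈ 48989.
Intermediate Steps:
M(S, m) = -3 + S
f = -8549/32 (f = -2 + 16970/(-3 - 61) = -2 + 16970/(-64) = -2 + 16970*(-1/64) = -2 - 8485/32 = -8549/32 ≈ -267.16)
48722 - f = 48722 - 1*(-8549/32) = 48722 + 8549/32 = 1567653/32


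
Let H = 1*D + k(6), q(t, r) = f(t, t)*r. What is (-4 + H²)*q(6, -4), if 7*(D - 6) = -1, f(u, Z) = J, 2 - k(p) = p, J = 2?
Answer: 216/49 ≈ 4.4082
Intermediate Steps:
k(p) = 2 - p
f(u, Z) = 2
D = 41/7 (D = 6 + (⅐)*(-1) = 6 - ⅐ = 41/7 ≈ 5.8571)
q(t, r) = 2*r
H = 13/7 (H = 1*(41/7) + (2 - 1*6) = 41/7 + (2 - 6) = 41/7 - 4 = 13/7 ≈ 1.8571)
(-4 + H²)*q(6, -4) = (-4 + (13/7)²)*(2*(-4)) = (-4 + 169/49)*(-8) = -27/49*(-8) = 216/49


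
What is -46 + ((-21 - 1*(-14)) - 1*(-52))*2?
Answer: 44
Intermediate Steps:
-46 + ((-21 - 1*(-14)) - 1*(-52))*2 = -46 + ((-21 + 14) + 52)*2 = -46 + (-7 + 52)*2 = -46 + 45*2 = -46 + 90 = 44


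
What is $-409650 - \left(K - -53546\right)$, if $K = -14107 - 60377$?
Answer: $-388712$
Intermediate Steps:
$K = -74484$ ($K = -14107 - 60377 = -74484$)
$-409650 - \left(K - -53546\right) = -409650 - \left(-74484 - -53546\right) = -409650 - \left(-74484 + 53546\right) = -409650 - -20938 = -409650 + 20938 = -388712$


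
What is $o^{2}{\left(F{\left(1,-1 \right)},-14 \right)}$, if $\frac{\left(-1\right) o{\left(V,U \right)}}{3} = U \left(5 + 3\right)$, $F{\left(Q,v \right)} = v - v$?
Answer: $112896$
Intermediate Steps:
$F{\left(Q,v \right)} = 0$
$o{\left(V,U \right)} = - 24 U$ ($o{\left(V,U \right)} = - 3 U \left(5 + 3\right) = - 3 U 8 = - 3 \cdot 8 U = - 24 U$)
$o^{2}{\left(F{\left(1,-1 \right)},-14 \right)} = \left(\left(-24\right) \left(-14\right)\right)^{2} = 336^{2} = 112896$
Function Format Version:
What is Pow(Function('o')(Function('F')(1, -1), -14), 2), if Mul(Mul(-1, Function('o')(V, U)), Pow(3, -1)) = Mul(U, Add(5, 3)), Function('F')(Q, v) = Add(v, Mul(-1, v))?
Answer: 112896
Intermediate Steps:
Function('F')(Q, v) = 0
Function('o')(V, U) = Mul(-24, U) (Function('o')(V, U) = Mul(-3, Mul(U, Add(5, 3))) = Mul(-3, Mul(U, 8)) = Mul(-3, Mul(8, U)) = Mul(-24, U))
Pow(Function('o')(Function('F')(1, -1), -14), 2) = Pow(Mul(-24, -14), 2) = Pow(336, 2) = 112896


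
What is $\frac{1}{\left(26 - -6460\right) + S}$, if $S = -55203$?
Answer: $- \frac{1}{48717} \approx -2.0527 \cdot 10^{-5}$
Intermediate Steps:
$\frac{1}{\left(26 - -6460\right) + S} = \frac{1}{\left(26 - -6460\right) - 55203} = \frac{1}{\left(26 + 6460\right) - 55203} = \frac{1}{6486 - 55203} = \frac{1}{-48717} = - \frac{1}{48717}$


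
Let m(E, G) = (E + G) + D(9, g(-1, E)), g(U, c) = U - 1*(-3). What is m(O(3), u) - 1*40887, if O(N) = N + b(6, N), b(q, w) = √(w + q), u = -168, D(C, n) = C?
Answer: -41040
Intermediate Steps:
g(U, c) = 3 + U (g(U, c) = U + 3 = 3 + U)
b(q, w) = √(q + w)
O(N) = N + √(6 + N)
m(E, G) = 9 + E + G (m(E, G) = (E + G) + 9 = 9 + E + G)
m(O(3), u) - 1*40887 = (9 + (3 + √(6 + 3)) - 168) - 1*40887 = (9 + (3 + √9) - 168) - 40887 = (9 + (3 + 3) - 168) - 40887 = (9 + 6 - 168) - 40887 = -153 - 40887 = -41040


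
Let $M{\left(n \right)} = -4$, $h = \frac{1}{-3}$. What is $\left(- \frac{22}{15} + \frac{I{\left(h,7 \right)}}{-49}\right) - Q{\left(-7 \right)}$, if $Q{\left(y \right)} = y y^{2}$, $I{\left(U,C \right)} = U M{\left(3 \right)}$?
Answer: $\frac{83669}{245} \approx 341.51$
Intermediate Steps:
$h = - \frac{1}{3} \approx -0.33333$
$I{\left(U,C \right)} = - 4 U$ ($I{\left(U,C \right)} = U \left(-4\right) = - 4 U$)
$Q{\left(y \right)} = y^{3}$
$\left(- \frac{22}{15} + \frac{I{\left(h,7 \right)}}{-49}\right) - Q{\left(-7 \right)} = \left(- \frac{22}{15} + \frac{\left(-4\right) \left(- \frac{1}{3}\right)}{-49}\right) - \left(-7\right)^{3} = \left(\left(-22\right) \frac{1}{15} + \frac{4}{3} \left(- \frac{1}{49}\right)\right) - -343 = \left(- \frac{22}{15} - \frac{4}{147}\right) + 343 = - \frac{366}{245} + 343 = \frac{83669}{245}$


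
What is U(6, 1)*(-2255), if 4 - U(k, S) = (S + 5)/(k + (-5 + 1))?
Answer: -2255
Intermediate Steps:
U(k, S) = 4 - (5 + S)/(-4 + k) (U(k, S) = 4 - (S + 5)/(k + (-5 + 1)) = 4 - (5 + S)/(k - 4) = 4 - (5 + S)/(-4 + k))
U(6, 1)*(-2255) = ((-21 - 1*1 + 4*6)/(-4 + 6))*(-2255) = ((-21 - 1 + 24)/2)*(-2255) = ((½)*2)*(-2255) = 1*(-2255) = -2255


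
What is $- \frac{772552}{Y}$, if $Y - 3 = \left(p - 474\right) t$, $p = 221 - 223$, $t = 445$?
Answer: $\frac{772552}{211817} \approx 3.6473$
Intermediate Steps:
$p = -2$ ($p = 221 - 223 = -2$)
$Y = -211817$ ($Y = 3 + \left(-2 - 474\right) 445 = 3 - 211820 = -211817$)
$- \frac{772552}{Y} = - \frac{772552}{-211817} = \left(-772552\right) \left(- \frac{1}{211817}\right) = \frac{772552}{211817}$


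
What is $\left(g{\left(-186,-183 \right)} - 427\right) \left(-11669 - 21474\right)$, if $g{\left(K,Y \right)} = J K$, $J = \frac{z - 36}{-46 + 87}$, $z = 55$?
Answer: $\frac{697361863}{41} \approx 1.7009 \cdot 10^{7}$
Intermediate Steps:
$J = \frac{19}{41}$ ($J = \frac{55 - 36}{-46 + 87} = \frac{19}{41} \approx 0.46341$)
$g{\left(K,Y \right)} = \frac{19 K}{41}$
$\left(g{\left(-186,-183 \right)} - 427\right) \left(-11669 - 21474\right) = \left(\frac{19}{41} \left(-186\right) - 427\right) \left(-11669 - 21474\right) = \left(- \frac{3534}{41} - 427\right) \left(-33143\right) = \left(- \frac{21041}{41}\right) \left(-33143\right) = \frac{697361863}{41}$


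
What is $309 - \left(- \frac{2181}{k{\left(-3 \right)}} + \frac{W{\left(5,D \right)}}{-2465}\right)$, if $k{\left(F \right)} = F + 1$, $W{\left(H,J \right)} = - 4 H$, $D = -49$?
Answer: $- \frac{770567}{986} \approx -781.51$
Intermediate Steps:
$k{\left(F \right)} = 1 + F$
$309 - \left(- \frac{2181}{k{\left(-3 \right)}} + \frac{W{\left(5,D \right)}}{-2465}\right) = 309 - \left(- \frac{2181}{1 - 3} + \frac{\left(-4\right) 5}{-2465}\right) = 309 - \left(- \frac{2181}{-2} - - \frac{4}{493}\right) = 309 - \left(\left(-2181\right) \left(- \frac{1}{2}\right) + \frac{4}{493}\right) = 309 - \left(\frac{2181}{2} + \frac{4}{493}\right) = 309 - \frac{1075241}{986} = - \frac{770567}{986}$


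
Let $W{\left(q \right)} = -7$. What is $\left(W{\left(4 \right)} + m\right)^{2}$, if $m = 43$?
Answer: $1296$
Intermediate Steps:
$\left(W{\left(4 \right)} + m\right)^{2} = \left(-7 + 43\right)^{2} = 36^{2} = 1296$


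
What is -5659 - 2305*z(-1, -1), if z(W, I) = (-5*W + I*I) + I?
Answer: -17184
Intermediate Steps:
z(W, I) = I + I**2 - 5*W (z(W, I) = (-5*W + I**2) + I = (I**2 - 5*W) + I = I + I**2 - 5*W)
-5659 - 2305*z(-1, -1) = -5659 - 2305*(-1 + (-1)**2 - 5*(-1)) = -5659 - 2305*(-1 + 1 + 5) = -5659 - 2305*5 = -5659 - 1*11525 = -5659 - 11525 = -17184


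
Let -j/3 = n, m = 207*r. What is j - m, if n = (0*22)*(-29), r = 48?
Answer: -9936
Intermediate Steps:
m = 9936 (m = 207*48 = 9936)
n = 0 (n = 0*(-29) = 0)
j = 0 (j = -3*0 = 0)
j - m = 0 - 1*9936 = 0 - 9936 = -9936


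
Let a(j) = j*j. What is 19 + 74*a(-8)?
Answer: 4755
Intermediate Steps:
a(j) = j²
19 + 74*a(-8) = 19 + 74*(-8)² = 19 + 74*64 = 19 + 4736 = 4755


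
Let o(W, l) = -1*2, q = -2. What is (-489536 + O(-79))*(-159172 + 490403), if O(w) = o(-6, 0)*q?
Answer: -162148173892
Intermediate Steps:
o(W, l) = -2
O(w) = 4 (O(w) = -2*(-2) = 4)
(-489536 + O(-79))*(-159172 + 490403) = (-489536 + 4)*(-159172 + 490403) = -489532*331231 = -162148173892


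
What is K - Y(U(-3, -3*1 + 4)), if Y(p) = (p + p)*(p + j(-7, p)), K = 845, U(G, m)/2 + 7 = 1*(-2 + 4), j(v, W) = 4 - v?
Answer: 865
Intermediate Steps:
U(G, m) = -10 (U(G, m) = -14 + 2*(1*(-2 + 4)) = -14 + 2*(1*2) = -14 + 2*2 = -14 + 4 = -10)
Y(p) = 2*p*(11 + p) (Y(p) = (p + p)*(p + (4 - 1*(-7))) = (2*p)*(p + (4 + 7)) = (2*p)*(p + 11) = (2*p)*(11 + p) = 2*p*(11 + p))
K - Y(U(-3, -3*1 + 4)) = 845 - 2*(-10)*(11 - 10) = 845 - 2*(-10) = 845 - 1*(-20) = 845 + 20 = 865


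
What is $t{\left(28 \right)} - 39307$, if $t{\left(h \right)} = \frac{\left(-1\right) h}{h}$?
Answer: $-39308$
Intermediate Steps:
$t{\left(h \right)} = -1$
$t{\left(28 \right)} - 39307 = -1 - 39307 = -39308$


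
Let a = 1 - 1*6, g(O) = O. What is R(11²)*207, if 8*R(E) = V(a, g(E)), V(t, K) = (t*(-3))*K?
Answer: 375705/8 ≈ 46963.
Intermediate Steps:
a = -5 (a = 1 - 6 = -5)
V(t, K) = -3*K*t (V(t, K) = (-3*t)*K = -3*K*t)
R(E) = 15*E/8 (R(E) = (-3*E*(-5))/8 = (15*E)/8 = 15*E/8)
R(11²)*207 = ((15/8)*11²)*207 = ((15/8)*121)*207 = (1815/8)*207 = 375705/8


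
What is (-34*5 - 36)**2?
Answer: 42436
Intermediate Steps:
(-34*5 - 36)**2 = (-170 - 36)**2 = (-206)**2 = 42436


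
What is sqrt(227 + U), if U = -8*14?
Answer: sqrt(115) ≈ 10.724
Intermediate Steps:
U = -112
sqrt(227 + U) = sqrt(227 - 112) = sqrt(115)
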